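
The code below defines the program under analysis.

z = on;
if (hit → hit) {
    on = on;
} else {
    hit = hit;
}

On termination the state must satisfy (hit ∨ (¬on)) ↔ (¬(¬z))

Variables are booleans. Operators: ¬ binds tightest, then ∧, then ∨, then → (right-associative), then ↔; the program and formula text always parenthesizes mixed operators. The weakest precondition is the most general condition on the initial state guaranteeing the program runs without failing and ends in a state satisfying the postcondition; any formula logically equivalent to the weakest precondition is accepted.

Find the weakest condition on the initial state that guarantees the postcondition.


Working backward. After the program, the postcondition (hit ∨ (¬on)) ↔ (¬(¬z)) must hold; in canonical form it is (hit ∨ (¬on)) ↔ z.
Then branch requires (hit ∨ (¬on)) ↔ z; else branch requires (hit ∨ (¬on)) ↔ z.
Before the if: (hit ∨ (¬on)) ↔ z
Before z := on: (hit ∨ (¬on)) ↔ on
Answer: WP = (hit ∨ (¬on)) ↔ on


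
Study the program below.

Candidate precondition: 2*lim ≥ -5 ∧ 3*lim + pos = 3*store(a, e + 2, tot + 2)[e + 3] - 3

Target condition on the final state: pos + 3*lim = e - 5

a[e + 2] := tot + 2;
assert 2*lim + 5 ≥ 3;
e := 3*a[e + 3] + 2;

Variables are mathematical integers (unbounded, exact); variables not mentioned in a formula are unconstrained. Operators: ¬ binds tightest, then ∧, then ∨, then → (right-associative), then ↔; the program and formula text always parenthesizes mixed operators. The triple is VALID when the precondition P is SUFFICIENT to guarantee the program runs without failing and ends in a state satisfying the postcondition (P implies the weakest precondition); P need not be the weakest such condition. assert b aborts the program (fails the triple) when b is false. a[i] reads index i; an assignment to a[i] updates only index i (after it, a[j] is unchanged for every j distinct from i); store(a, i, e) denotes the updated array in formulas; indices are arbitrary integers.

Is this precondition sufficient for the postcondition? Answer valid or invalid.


Working backward. After the program, the postcondition pos + 3*lim = e - 5 must hold; in canonical form it is 3*lim + pos = e - 5.
Before e := 3*a[e + 3] + 2: 3*lim + pos = 3*a[e + 3] - 3
Before assert 2*lim + 5 ≥ 3: 2*lim ≥ -2 ∧ 3*lim + pos = 3*a[e + 3] - 3
Before a[e + 2] := tot + 2: 2*lim ≥ -2 ∧ 3*lim + pos = 3*store(a, e + 2, tot + 2)[e + 3] - 3
The weakest precondition is 2*lim ≥ -2 ∧ 3*lim + pos = 3*store(a, e + 2, tot + 2)[e + 3] - 3.
Check whether 2*lim ≥ -5 ∧ 3*lim + pos = 3*store(a, e + 2, tot + 2)[e + 3] - 3 implies it.
Countermodel: at the initial state a = {[2] = 0, [3] = 0, elsewhere 0}, e = 0, lim = -2, pos = 3, tot = 0, the precondition holds but the weakest precondition fails.
Answer: invalid


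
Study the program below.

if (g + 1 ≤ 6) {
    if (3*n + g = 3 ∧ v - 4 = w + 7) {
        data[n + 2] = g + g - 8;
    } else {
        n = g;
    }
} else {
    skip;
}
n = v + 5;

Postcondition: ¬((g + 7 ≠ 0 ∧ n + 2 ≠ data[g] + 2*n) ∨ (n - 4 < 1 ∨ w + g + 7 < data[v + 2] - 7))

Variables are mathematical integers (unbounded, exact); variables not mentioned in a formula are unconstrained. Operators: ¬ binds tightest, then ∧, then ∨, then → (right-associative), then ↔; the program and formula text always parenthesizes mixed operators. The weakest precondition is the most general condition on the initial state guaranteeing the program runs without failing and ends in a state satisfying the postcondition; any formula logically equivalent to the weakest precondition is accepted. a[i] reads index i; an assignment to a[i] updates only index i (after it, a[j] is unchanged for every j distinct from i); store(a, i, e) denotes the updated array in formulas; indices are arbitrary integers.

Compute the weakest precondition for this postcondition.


Working backward. After the program, the postcondition ¬((g + 7 ≠ 0 ∧ n + 2 ≠ data[g] + 2*n) ∨ (n - 4 < 1 ∨ w + g + 7 < data[v + 2] - 7)) must hold; in canonical form it is ¬((g ≠ -7 ∧ data[g] + n ≠ 2) ∨ n < 5 ∨ g + w < data[v + 2] - 14).
Before n := v + 5: ¬((g ≠ -7 ∧ data[g] + v ≠ -3) ∨ v < 0 ∨ g + w < data[v + 2] - 14)
Then branch requires ((g + 3*n = 3 ∧ v = w + 11) → (¬((g ≠ -7 ∧ store(data, n + 2, 2*g - 8)[g] + v ≠ -3) ∨ v < 0 ∨ g + w < store(data, n + 2, 2*g - 8)[v + 2] - 14))) ∧ ((¬(g + 3*n = 3 ∧ v = w + 11)) → (¬((g ≠ -7 ∧ data[g] + v ≠ -3) ∨ v < 0 ∨ g + w < data[v + 2] - 14))); else branch requires ¬((g ≠ -7 ∧ data[g] + v ≠ -3) ∨ v < 0 ∨ g + w < data[v + 2] - 14).
Before the if: (g ≤ 5 → (((g + 3*n = 3 ∧ v = w + 11) → (¬((g ≠ -7 ∧ store(data, n + 2, 2*g - 8)[g] + v ≠ -3) ∨ v < 0 ∨ g + w < store(data, n + 2, 2*g - 8)[v + 2] - 14))) ∧ ((¬(g + 3*n = 3 ∧ v = w + 11)) → (¬((g ≠ -7 ∧ data[g] + v ≠ -3) ∨ v < 0 ∨ g + w < data[v + 2] - 14))))) ∧ ((¬(g ≤ 5)) → (¬((g ≠ -7 ∧ data[g] + v ≠ -3) ∨ v < 0 ∨ g + w < data[v + 2] - 14)))
Answer: WP = (g ≤ 5 → (((g + 3*n = 3 ∧ v = w + 11) → (¬((g ≠ -7 ∧ store(data, n + 2, 2*g - 8)[g] + v ≠ -3) ∨ v < 0 ∨ g + w < store(data, n + 2, 2*g - 8)[v + 2] - 14))) ∧ ((¬(g + 3*n = 3 ∧ v = w + 11)) → (¬((g ≠ -7 ∧ data[g] + v ≠ -3) ∨ v < 0 ∨ g + w < data[v + 2] - 14))))) ∧ ((¬(g ≤ 5)) → (¬((g ≠ -7 ∧ data[g] + v ≠ -3) ∨ v < 0 ∨ g + w < data[v + 2] - 14)))


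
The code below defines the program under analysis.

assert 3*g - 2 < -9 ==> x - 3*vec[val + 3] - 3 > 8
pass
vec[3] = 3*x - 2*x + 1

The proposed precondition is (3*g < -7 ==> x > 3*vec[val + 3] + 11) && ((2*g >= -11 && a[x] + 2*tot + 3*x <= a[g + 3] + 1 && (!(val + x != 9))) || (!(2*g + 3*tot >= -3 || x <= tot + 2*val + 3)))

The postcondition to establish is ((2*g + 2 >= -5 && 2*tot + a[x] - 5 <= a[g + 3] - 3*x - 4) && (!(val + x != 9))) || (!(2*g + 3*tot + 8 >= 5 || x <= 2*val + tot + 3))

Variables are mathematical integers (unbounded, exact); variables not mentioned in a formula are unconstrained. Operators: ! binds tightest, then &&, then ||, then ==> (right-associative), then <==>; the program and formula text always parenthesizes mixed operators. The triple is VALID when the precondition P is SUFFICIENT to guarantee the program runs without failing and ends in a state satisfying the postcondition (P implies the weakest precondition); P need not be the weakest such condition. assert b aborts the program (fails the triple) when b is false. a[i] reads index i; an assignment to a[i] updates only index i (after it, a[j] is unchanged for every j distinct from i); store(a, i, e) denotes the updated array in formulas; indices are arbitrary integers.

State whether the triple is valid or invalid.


Working backward. After the program, the postcondition ((2*g + 2 >= -5 && 2*tot + a[x] - 5 <= a[g + 3] - 3*x - 4) && (!(val + x != 9))) || (!(2*g + 3*tot + 8 >= 5 || x <= 2*val + tot + 3)) must hold; in canonical form it is (2*g >= -7 && a[x] + 2*tot + 3*x <= a[g + 3] + 1 && (!(val + x != 9))) || (!(2*g + 3*tot >= -3 || x <= tot + 2*val + 3)).
Before vec[3] := 3*x - 2*x + 1: (2*g >= -7 && a[x] + 2*tot + 3*x <= a[g + 3] + 1 && (!(val + x != 9))) || (!(2*g + 3*tot >= -3 || x <= tot + 2*val + 3))
Before skip: (2*g >= -7 && a[x] + 2*tot + 3*x <= a[g + 3] + 1 && (!(val + x != 9))) || (!(2*g + 3*tot >= -3 || x <= tot + 2*val + 3))
Before assert 3*g - 2 < -9 ==> x - 3*vec[val + 3] - 3 > 8: (3*g < -7 ==> x > 3*vec[val + 3] + 11) && ((2*g >= -7 && a[x] + 2*tot + 3*x <= a[g + 3] + 1 && (!(val + x != 9))) || (!(2*g + 3*tot >= -3 || x <= tot + 2*val + 3)))
The weakest precondition is (3*g < -7 ==> x > 3*vec[val + 3] + 11) && ((2*g >= -7 && a[x] + 2*tot + 3*x <= a[g + 3] + 1 && (!(val + x != 9))) || (!(2*g + 3*tot >= -3 || x <= tot + 2*val + 3))).
Check whether (3*g < -7 ==> x > 3*vec[val + 3] + 11) && ((2*g >= -11 && a[x] + 2*tot + 3*x <= a[g + 3] + 1 && (!(val + x != 9))) || (!(2*g + 3*tot >= -3 || x <= tot + 2*val + 3))) implies it.
Countermodel: at the initial state a = {[-1] = 7040, [0] = -15521, [12] = 7040, elsewhere 7040}, g = -4, tot = 0, val = 9, vec = {[-1] = -4, [0] = -4, [12] = -4, elsewhere -4}, x = 0, the precondition holds but the weakest precondition fails.
Answer: invalid


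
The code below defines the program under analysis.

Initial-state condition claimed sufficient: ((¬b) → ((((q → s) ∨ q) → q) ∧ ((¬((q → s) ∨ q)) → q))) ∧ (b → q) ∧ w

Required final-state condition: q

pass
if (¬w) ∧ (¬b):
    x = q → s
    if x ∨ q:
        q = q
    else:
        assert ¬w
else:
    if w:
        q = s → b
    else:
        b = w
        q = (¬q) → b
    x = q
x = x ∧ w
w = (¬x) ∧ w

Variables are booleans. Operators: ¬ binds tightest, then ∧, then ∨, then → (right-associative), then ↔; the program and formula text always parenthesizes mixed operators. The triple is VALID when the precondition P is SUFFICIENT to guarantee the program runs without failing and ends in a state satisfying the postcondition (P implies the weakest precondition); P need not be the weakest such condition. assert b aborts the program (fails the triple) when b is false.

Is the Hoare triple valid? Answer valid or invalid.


Working backward. After the program, q must hold.
Before w := (¬x) ∧ w: q
Before x := x ∧ w: q
Then branch requires (((q → s) ∨ q) → q) ∧ ((¬((q → s) ∨ q)) → ((¬w) ∧ q)); else branch requires (w → (s → b)) ∧ ((¬w) → ((¬q) → w)).
Before the if: (((¬w) ∧ (¬b)) → ((((q → s) ∨ q) → q) ∧ ((¬((q → s) ∨ q)) → ((¬w) ∧ q)))) ∧ ((¬((¬w) ∧ (¬b))) → ((w → (s → b)) ∧ ((¬w) → ((¬q) → w))))
Before skip: (((¬w) ∧ (¬b)) → ((((q → s) ∨ q) → q) ∧ ((¬((q → s) ∨ q)) → ((¬w) ∧ q)))) ∧ ((¬((¬w) ∧ (¬b))) → ((w → (s → b)) ∧ ((¬w) → ((¬q) → w))))
The weakest precondition is (((¬w) ∧ (¬b)) → ((((q → s) ∨ q) → q) ∧ ((¬((q → s) ∨ q)) → ((¬w) ∧ q)))) ∧ ((¬((¬w) ∧ (¬b))) → ((w → (s → b)) ∧ ((¬w) → ((¬q) → w)))).
Check whether ((¬b) → ((((q → s) ∨ q) → q) ∧ ((¬((q → s) ∨ q)) → q))) ∧ (b → q) ∧ w implies it.
Countermodel: at the initial state b = false, q = true, s = true, w = true, the precondition holds but the weakest precondition fails.
Answer: invalid


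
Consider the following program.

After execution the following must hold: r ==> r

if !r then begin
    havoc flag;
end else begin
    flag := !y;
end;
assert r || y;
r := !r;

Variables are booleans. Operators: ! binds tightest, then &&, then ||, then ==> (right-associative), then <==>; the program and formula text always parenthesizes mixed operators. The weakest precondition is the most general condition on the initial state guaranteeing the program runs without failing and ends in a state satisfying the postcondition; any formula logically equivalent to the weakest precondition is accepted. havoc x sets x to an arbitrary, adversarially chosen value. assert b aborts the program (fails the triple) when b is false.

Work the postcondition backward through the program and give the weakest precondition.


Working backward. After the program, the postcondition r ==> r must hold; in canonical form it is true.
Before r := !r: true
Before assert r || y: r || y
Then branch requires r || y; else branch requires r || y.
Before the if: ((!r) ==> (r || y)) && (r ==> (r || y))
Answer: WP = ((!r) ==> (r || y)) && (r ==> (r || y))


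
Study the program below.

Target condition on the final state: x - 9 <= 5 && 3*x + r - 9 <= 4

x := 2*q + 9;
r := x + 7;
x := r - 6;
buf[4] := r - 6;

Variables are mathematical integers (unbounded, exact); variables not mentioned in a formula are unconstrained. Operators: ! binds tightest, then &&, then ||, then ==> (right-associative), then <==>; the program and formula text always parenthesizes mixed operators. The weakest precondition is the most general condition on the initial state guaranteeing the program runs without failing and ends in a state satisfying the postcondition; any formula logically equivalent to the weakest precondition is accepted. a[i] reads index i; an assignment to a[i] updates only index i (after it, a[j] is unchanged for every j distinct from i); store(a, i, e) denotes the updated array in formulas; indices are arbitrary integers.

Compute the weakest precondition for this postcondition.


Working backward. After the program, the postcondition x - 9 <= 5 && 3*x + r - 9 <= 4 must hold; in canonical form it is x <= 14 && r + 3*x <= 13.
Before buf[4] := r - 6: x <= 14 && r + 3*x <= 13
Before x := r - 6: r <= 20 && 4*r <= 31
Before r := x + 7: x <= 13 && 4*x <= 3
Before x := 2*q + 9: 2*q <= 4 && 8*q <= -33
Answer: WP = 2*q <= 4 && 8*q <= -33


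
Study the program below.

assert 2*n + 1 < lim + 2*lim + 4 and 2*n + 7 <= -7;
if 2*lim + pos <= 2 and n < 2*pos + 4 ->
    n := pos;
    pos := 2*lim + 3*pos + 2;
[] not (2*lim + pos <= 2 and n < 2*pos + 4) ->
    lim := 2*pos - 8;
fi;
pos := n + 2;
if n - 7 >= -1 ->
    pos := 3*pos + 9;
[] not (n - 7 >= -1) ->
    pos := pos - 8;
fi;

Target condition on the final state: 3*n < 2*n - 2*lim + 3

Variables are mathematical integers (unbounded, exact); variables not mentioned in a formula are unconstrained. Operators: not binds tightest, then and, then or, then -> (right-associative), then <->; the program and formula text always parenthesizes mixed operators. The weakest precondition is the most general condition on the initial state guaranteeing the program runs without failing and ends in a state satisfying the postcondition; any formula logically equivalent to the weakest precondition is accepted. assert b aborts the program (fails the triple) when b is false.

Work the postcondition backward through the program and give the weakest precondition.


Working backward. After the program, the postcondition 3*n < 2*n - 2*lim + 3 must hold; in canonical form it is 2*lim + n < 3.
Then branch requires 2*lim + n < 3; else branch requires 2*lim + n < 3.
Before the if: (n >= 6 -> 2*lim + n < 3) and ((not (n >= 6)) -> 2*lim + n < 3)
Before pos := n + 2: (n >= 6 -> 2*lim + n < 3) and ((not (n >= 6)) -> 2*lim + n < 3)
Then branch requires (pos >= 6 -> 2*lim + pos < 3) and ((not (pos >= 6)) -> 2*lim + pos < 3); else branch requires (n >= 6 -> n + 4*pos < 19) and ((not (n >= 6)) -> n + 4*pos < 19).
Before the if: ((2*lim + pos <= 2 and n < 2*pos + 4) -> ((pos >= 6 -> 2*lim + pos < 3) and ((not (pos >= 6)) -> 2*lim + pos < 3))) and ((not (2*lim + pos <= 2 and n < 2*pos + 4)) -> ((n >= 6 -> n + 4*pos < 19) and ((not (n >= 6)) -> n + 4*pos < 19)))
Before assert 2*n + 1 < lim + 2*lim + 4 and 2*n + 7 <= -7: 2*n < 3*lim + 3 and 2*n <= -14 and ((2*lim + pos <= 2 and n < 2*pos + 4) -> ((pos >= 6 -> 2*lim + pos < 3) and ((not (pos >= 6)) -> 2*lim + pos < 3))) and ((not (2*lim + pos <= 2 and n < 2*pos + 4)) -> ((n >= 6 -> n + 4*pos < 19) and ((not (n >= 6)) -> n + 4*pos < 19)))
Answer: WP = 2*n < 3*lim + 3 and 2*n <= -14 and ((2*lim + pos <= 2 and n < 2*pos + 4) -> ((pos >= 6 -> 2*lim + pos < 3) and ((not (pos >= 6)) -> 2*lim + pos < 3))) and ((not (2*lim + pos <= 2 and n < 2*pos + 4)) -> ((n >= 6 -> n + 4*pos < 19) and ((not (n >= 6)) -> n + 4*pos < 19)))


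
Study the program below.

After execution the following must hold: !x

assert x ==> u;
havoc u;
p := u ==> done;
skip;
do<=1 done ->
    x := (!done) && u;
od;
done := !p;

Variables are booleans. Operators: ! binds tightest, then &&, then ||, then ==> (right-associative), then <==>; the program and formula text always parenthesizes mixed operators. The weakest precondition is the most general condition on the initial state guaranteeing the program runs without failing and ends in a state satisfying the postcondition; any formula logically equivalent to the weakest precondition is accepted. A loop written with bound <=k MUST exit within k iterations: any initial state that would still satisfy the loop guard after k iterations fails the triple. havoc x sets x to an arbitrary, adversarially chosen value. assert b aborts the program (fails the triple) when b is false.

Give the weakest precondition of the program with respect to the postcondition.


Working backward. After the program, !x must hold.
Before done := !p: !x
Before the loop (bound <=1), unroll the exhaustion recursion (WP_0 = exit-now case; WP_j = one more guarded iteration, up to j = 1):
  WP_0: (!done) && (!x)
  WP_1: (done ==> ((!done) && (!((!done) && u)))) && ((!done) ==> (!x))
So before the loop: (done ==> ((!done) && (!((!done) && u)))) && ((!done) ==> (!x))
Before skip: (done ==> ((!done) && (!((!done) && u)))) && ((!done) ==> (!x))
Before p := u ==> done: (done ==> ((!done) && (!((!done) && u)))) && ((!done) ==> (!x))
Before havoc u: (!done) && ((!done) ==> (!x)) && (done ==> (!done))
Before assert x ==> u: (x ==> u) && (!done) && ((!done) ==> (!x)) && (done ==> (!done))
Answer: WP = (x ==> u) && (!done) && ((!done) ==> (!x)) && (done ==> (!done))


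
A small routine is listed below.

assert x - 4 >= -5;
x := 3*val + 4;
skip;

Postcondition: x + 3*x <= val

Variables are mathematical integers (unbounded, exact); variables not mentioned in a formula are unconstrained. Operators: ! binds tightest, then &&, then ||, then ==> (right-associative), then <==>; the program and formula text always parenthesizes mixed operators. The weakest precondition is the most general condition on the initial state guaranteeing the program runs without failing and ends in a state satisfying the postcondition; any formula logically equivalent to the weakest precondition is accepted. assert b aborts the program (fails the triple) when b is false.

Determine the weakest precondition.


Working backward. After the program, the postcondition x + 3*x <= val must hold; in canonical form it is 4*x <= val.
Before skip: 4*x <= val
Before x := 3*val + 4: 11*val <= -16
Before assert x - 4 >= -5: x >= -1 && 11*val <= -16
Answer: WP = x >= -1 && 11*val <= -16


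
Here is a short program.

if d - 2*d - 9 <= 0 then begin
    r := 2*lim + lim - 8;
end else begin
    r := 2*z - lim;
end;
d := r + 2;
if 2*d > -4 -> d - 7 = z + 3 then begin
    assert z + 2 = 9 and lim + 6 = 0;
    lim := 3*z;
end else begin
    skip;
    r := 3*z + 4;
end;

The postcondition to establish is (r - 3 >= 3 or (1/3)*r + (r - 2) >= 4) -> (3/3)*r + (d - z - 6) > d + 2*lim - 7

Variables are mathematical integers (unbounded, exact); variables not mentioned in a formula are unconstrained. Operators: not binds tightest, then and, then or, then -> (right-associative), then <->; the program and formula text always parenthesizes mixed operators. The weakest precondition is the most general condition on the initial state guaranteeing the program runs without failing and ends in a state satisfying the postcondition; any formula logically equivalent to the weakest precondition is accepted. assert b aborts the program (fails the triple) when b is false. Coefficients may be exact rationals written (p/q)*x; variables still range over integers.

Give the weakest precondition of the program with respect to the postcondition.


Working backward. After the program, the postcondition (r - 3 >= 3 or (1/3)*r + (r - 2) >= 4) -> (3/3)*r + (d - z - 6) > d + 2*lim - 7 must hold; in canonical form it is (r >= 6 or (4/3)*r >= 6) -> r > 2*lim + z - 1.
Then branch requires z = 7 and lim = -6 and ((r >= 6 or (4/3)*r >= 6) -> r > 7*z - 1); else branch requires (3*z >= 2 or 4*z >= 2/3) -> 2*z > 2*lim - 5.
Before the if: ((2*d > -4 -> d = z + 10) -> (z = 7 and lim = -6 and ((r >= 6 or (4/3)*r >= 6) -> r > 7*z - 1))) and ((not (2*d > -4 -> d = z + 10)) -> ((3*z >= 2 or 4*z >= 2/3) -> 2*z > 2*lim - 5))
Before d := r + 2: ((2*r > -8 -> r = z + 8) -> (z = 7 and lim = -6 and ((r >= 6 or (4/3)*r >= 6) -> r > 7*z - 1))) and ((not (2*r > -8 -> r = z + 8)) -> ((3*z >= 2 or 4*z >= 2/3) -> 2*z > 2*lim - 5))
Then branch requires ((6*lim > 8 -> 3*lim = z + 16) -> (z = 7 and lim = -6 and ((3*lim >= 14 or 4*lim >= 50/3) -> 3*lim > 7*z + 7))) and ((not (6*lim > 8 -> 3*lim = z + 16)) -> ((3*z >= 2 or 4*z >= 2/3) -> 2*z > 2*lim - 5)); else branch requires ((4*z > 2*lim - 8 -> z = lim + 8) -> (z = 7 and lim = -6 and ((2*z >= lim + 6 or (8/3)*z >= (4/3)*lim + 6) -> lim + 5*z < 1))) and ((not (4*z > 2*lim - 8 -> z = lim + 8)) -> ((3*z >= 2 or 4*z >= 2/3) -> 2*z > 2*lim - 5)).
Before the if: (d >= -9 -> (((6*lim > 8 -> 3*lim = z + 16) -> (z = 7 and lim = -6 and ((3*lim >= 14 or 4*lim >= 50/3) -> 3*lim > 7*z + 7))) and ((not (6*lim > 8 -> 3*lim = z + 16)) -> ((3*z >= 2 or 4*z >= 2/3) -> 2*z > 2*lim - 5)))) and ((not (d >= -9)) -> (((4*z > 2*lim - 8 -> z = lim + 8) -> (z = 7 and lim = -6 and ((2*z >= lim + 6 or (8/3)*z >= (4/3)*lim + 6) -> lim + 5*z < 1))) and ((not (4*z > 2*lim - 8 -> z = lim + 8)) -> ((3*z >= 2 or 4*z >= 2/3) -> 2*z > 2*lim - 5))))
Answer: WP = (d >= -9 -> (((6*lim > 8 -> 3*lim = z + 16) -> (z = 7 and lim = -6 and ((3*lim >= 14 or 4*lim >= 50/3) -> 3*lim > 7*z + 7))) and ((not (6*lim > 8 -> 3*lim = z + 16)) -> ((3*z >= 2 or 4*z >= 2/3) -> 2*z > 2*lim - 5)))) and ((not (d >= -9)) -> (((4*z > 2*lim - 8 -> z = lim + 8) -> (z = 7 and lim = -6 and ((2*z >= lim + 6 or (8/3)*z >= (4/3)*lim + 6) -> lim + 5*z < 1))) and ((not (4*z > 2*lim - 8 -> z = lim + 8)) -> ((3*z >= 2 or 4*z >= 2/3) -> 2*z > 2*lim - 5))))


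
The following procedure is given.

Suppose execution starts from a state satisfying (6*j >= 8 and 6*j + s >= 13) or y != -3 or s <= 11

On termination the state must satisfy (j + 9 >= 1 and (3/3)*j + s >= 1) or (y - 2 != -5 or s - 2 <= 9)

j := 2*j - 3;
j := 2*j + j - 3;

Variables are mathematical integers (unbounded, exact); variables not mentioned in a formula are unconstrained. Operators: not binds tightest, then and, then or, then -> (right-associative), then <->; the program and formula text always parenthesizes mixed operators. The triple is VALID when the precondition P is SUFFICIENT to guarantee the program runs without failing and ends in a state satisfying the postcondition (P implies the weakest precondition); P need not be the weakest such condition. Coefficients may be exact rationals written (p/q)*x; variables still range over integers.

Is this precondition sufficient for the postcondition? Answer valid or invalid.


Working backward. After the program, the postcondition (j + 9 >= 1 and (3/3)*j + s >= 1) or (y - 2 != -5 or s - 2 <= 9) must hold; in canonical form it is (j >= -8 and j + s >= 1) or y != -3 or s <= 11.
Before j := 2*j + j - 3: (3*j >= -5 and 3*j + s >= 4) or y != -3 or s <= 11
Before j := 2*j - 3: (6*j >= 4 and 6*j + s >= 13) or y != -3 or s <= 11
The weakest precondition is (6*j >= 4 and 6*j + s >= 13) or y != -3 or s <= 11.
Check whether (6*j >= 8 and 6*j + s >= 13) or y != -3 or s <= 11 implies it.
Every state satisfying the precondition satisfies the weakest precondition: the implication holds.
Answer: valid


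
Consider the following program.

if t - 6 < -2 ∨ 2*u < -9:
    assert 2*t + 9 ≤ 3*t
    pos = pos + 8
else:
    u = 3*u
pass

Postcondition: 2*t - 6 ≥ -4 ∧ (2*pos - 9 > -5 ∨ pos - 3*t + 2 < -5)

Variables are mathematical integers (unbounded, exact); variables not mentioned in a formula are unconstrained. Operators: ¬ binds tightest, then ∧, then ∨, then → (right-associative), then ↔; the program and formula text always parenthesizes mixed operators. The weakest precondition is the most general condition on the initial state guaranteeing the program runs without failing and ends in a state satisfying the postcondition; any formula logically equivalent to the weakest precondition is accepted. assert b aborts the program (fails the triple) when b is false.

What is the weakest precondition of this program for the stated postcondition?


Working backward. After the program, the postcondition 2*t - 6 ≥ -4 ∧ (2*pos - 9 > -5 ∨ pos - 3*t + 2 < -5) must hold; in canonical form it is 2*t ≥ 2 ∧ (2*pos > 4 ∨ pos < 3*t - 7).
Before skip: 2*t ≥ 2 ∧ (2*pos > 4 ∨ pos < 3*t - 7)
Then branch requires t ≥ 9 ∧ 2*t ≥ 2 ∧ (2*pos > -12 ∨ pos < 3*t - 15); else branch requires 2*t ≥ 2 ∧ (2*pos > 4 ∨ pos < 3*t - 7).
Before the if: ((t < 4 ∨ 2*u < -9) → (t ≥ 9 ∧ 2*t ≥ 2 ∧ (2*pos > -12 ∨ pos < 3*t - 15))) ∧ ((¬(t < 4 ∨ 2*u < -9)) → (2*t ≥ 2 ∧ (2*pos > 4 ∨ pos < 3*t - 7)))
Answer: WP = ((t < 4 ∨ 2*u < -9) → (t ≥ 9 ∧ 2*t ≥ 2 ∧ (2*pos > -12 ∨ pos < 3*t - 15))) ∧ ((¬(t < 4 ∨ 2*u < -9)) → (2*t ≥ 2 ∧ (2*pos > 4 ∨ pos < 3*t - 7)))


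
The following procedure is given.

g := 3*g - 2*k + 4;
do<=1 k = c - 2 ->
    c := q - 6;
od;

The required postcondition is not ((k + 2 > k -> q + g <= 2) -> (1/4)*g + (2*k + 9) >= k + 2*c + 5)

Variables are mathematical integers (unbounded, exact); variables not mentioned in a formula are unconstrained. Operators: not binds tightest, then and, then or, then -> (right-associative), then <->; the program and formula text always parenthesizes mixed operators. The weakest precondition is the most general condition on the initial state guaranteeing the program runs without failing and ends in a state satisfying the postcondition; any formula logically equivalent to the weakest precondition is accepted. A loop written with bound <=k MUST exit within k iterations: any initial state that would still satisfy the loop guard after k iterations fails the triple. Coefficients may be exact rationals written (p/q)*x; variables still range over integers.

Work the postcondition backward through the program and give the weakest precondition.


Working backward. After the program, the postcondition not ((k + 2 > k -> q + g <= 2) -> (1/4)*g + (2*k + 9) >= k + 2*c + 5) must hold; in canonical form it is not (g + q <= 2 -> (1/4)*g + k >= 2*c - 4).
Before the loop (bound <=1), unroll the exhaustion recursion (WP_0 = exit-now case; WP_j = one more guarded iteration, up to j = 1):
  WP_0: (not (k = c - 2)) and (not (g + q <= 2 -> (1/4)*g + k >= 2*c - 4))
  WP_1: (k = c - 2 -> ((not (k = q - 8)) and (not (g + q <= 2 -> (1/4)*g + k >= 2*q - 16)))) and ((not (k = c - 2)) -> (not (g + q <= 2 -> (1/4)*g + k >= 2*c - 4)))
So before the loop: (k = c - 2 -> ((not (k = q - 8)) and (not (g + q <= 2 -> (1/4)*g + k >= 2*q - 16)))) and ((not (k = c - 2)) -> (not (g + q <= 2 -> (1/4)*g + k >= 2*c - 4)))
Before g := 3*g - 2*k + 4: (k = c - 2 -> ((not (k = q - 8)) and (not (3*g + q <= 2*k - 2 -> (3/4)*g + (1/2)*k >= 2*q - 17)))) and ((not (k = c - 2)) -> (not (3*g + q <= 2*k - 2 -> (3/4)*g + (1/2)*k >= 2*c - 5)))
Answer: WP = (k = c - 2 -> ((not (k = q - 8)) and (not (3*g + q <= 2*k - 2 -> (3/4)*g + (1/2)*k >= 2*q - 17)))) and ((not (k = c - 2)) -> (not (3*g + q <= 2*k - 2 -> (3/4)*g + (1/2)*k >= 2*c - 5)))


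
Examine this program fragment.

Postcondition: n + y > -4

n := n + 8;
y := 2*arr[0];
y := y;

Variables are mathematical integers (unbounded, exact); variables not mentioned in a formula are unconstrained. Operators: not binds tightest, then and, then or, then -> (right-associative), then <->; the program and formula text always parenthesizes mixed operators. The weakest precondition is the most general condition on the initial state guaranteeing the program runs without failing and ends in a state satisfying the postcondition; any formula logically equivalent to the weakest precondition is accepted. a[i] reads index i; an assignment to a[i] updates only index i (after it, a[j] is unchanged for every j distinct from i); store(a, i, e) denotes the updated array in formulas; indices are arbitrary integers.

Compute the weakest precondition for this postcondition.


Working backward. After the program, n + y > -4 must hold.
Before y := y: n + y > -4
Before y := 2*arr[0]: 2*arr[0] + n > -4
Before n := n + 8: 2*arr[0] + n > -12
Answer: WP = 2*arr[0] + n > -12


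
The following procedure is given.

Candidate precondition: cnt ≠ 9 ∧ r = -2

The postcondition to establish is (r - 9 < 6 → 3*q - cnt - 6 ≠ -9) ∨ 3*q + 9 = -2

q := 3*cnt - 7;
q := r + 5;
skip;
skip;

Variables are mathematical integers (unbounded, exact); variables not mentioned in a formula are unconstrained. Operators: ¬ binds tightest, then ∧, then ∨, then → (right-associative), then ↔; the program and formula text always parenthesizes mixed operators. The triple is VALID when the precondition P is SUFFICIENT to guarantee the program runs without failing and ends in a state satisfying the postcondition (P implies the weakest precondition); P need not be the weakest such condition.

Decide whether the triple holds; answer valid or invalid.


Working backward. After the program, the postcondition (r - 9 < 6 → 3*q - cnt - 6 ≠ -9) ∨ 3*q + 9 = -2 must hold; in canonical form it is (r < 15 → 3*q ≠ cnt - 3) ∨ 3*q = -11.
Before skip: (r < 15 → 3*q ≠ cnt - 3) ∨ 3*q = -11
Before skip: (r < 15 → 3*q ≠ cnt - 3) ∨ 3*q = -11
Before q := r + 5: (r < 15 → 3*r ≠ cnt - 18) ∨ 3*r = -26
Before q := 3*cnt - 7: (r < 15 → 3*r ≠ cnt - 18) ∨ 3*r = -26
The weakest precondition is (r < 15 → 3*r ≠ cnt - 18) ∨ 3*r = -26.
Check whether cnt ≠ 9 ∧ r = -2 implies it.
Countermodel: at the initial state cnt = 12, r = -2, the precondition holds but the weakest precondition fails.
Answer: invalid


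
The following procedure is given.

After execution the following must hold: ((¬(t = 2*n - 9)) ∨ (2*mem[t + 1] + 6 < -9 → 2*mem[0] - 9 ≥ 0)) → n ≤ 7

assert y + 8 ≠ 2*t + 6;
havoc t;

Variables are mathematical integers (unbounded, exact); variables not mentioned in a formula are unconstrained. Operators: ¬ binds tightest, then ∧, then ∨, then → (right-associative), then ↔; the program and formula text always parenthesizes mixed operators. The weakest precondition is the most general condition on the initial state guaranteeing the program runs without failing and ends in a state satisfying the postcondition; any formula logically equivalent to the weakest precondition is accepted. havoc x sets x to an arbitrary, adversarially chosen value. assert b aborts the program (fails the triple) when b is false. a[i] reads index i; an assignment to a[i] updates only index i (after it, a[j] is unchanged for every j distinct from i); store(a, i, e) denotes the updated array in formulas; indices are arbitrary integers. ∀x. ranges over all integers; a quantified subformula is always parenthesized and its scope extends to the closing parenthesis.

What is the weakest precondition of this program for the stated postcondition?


Working backward. After the program, the postcondition ((¬(t = 2*n - 9)) ∨ (2*mem[t + 1] + 6 < -9 → 2*mem[0] - 9 ≥ 0)) → n ≤ 7 must hold; in canonical form it is ((¬(t = 2*n - 9)) ∨ (2*mem[t + 1] < -15 → 2*mem[0] ≥ 9)) → n ≤ 7.
Before havoc t: ∀t_1. (((¬(t_1 = 2*n - 9)) ∨ (2*mem[t_1 + 1] < -15 → 2*mem[0] ≥ 9)) → n ≤ 7)
Before assert y + 8 ≠ 2*t + 6: y ≠ 2*t - 2 ∧ (∀t_1. (((¬(t_1 = 2*n - 9)) ∨ (2*mem[t_1 + 1] < -15 → 2*mem[0] ≥ 9)) → n ≤ 7))
Answer: WP = y ≠ 2*t - 2 ∧ (∀t_1. (((¬(t_1 = 2*n - 9)) ∨ (2*mem[t_1 + 1] < -15 → 2*mem[0] ≥ 9)) → n ≤ 7))


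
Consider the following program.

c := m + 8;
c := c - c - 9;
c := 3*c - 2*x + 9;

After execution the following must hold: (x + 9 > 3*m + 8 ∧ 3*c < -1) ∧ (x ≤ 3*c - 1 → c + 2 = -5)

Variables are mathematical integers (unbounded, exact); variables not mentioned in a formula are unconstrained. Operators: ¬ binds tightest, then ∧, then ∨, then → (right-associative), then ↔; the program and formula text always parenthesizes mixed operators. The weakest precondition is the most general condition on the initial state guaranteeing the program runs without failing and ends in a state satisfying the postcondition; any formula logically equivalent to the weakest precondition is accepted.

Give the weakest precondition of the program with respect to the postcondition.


Working backward. After the program, the postcondition (x + 9 > 3*m + 8 ∧ 3*c < -1) ∧ (x ≤ 3*c - 1 → c + 2 = -5) must hold; in canonical form it is x > 3*m - 1 ∧ 3*c < -1 ∧ (x ≤ 3*c - 1 → c = -7).
Before c := 3*c - 2*x + 9: x > 3*m - 1 ∧ 9*c < 6*x - 28 ∧ (7*x ≤ 9*c + 26 → 3*c = 2*x - 16)
Before c := c - c - 9: x > 3*m - 1 ∧ 6*x > -53 ∧ (7*x ≤ -55 → 2*x = -11)
Before c := m + 8: x > 3*m - 1 ∧ 6*x > -53 ∧ (7*x ≤ -55 → 2*x = -11)
Answer: WP = x > 3*m - 1 ∧ 6*x > -53 ∧ (7*x ≤ -55 → 2*x = -11)


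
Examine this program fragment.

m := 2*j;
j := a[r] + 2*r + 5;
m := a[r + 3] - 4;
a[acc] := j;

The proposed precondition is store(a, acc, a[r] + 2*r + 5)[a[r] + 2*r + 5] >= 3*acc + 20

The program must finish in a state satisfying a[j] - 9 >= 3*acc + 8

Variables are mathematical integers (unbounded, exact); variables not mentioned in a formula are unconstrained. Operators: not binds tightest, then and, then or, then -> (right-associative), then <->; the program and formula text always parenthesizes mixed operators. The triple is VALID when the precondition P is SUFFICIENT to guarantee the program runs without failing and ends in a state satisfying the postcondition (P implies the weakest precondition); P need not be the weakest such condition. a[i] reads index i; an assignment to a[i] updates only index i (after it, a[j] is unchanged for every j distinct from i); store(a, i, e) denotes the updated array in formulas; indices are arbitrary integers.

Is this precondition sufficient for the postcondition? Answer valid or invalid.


Working backward. After the program, the postcondition a[j] - 9 >= 3*acc + 8 must hold; in canonical form it is a[j] >= 3*acc + 17.
Before a[acc] := j: store(a, acc, j)[j] >= 3*acc + 17
Before m := a[r + 3] - 4: store(a, acc, j)[j] >= 3*acc + 17
Before j := a[r] + 2*r + 5: store(a, acc, a[r] + 2*r + 5)[a[r] + 2*r + 5] >= 3*acc + 17
Before m := 2*j: store(a, acc, a[r] + 2*r + 5)[a[r] + 2*r + 5] >= 3*acc + 17
The weakest precondition is store(a, acc, a[r] + 2*r + 5)[a[r] + 2*r + 5] >= 3*acc + 17.
Check whether store(a, acc, a[r] + 2*r + 5)[a[r] + 2*r + 5] >= 3*acc + 20 implies it.
Every state satisfying the precondition satisfies the weakest precondition: the implication holds.
Answer: valid


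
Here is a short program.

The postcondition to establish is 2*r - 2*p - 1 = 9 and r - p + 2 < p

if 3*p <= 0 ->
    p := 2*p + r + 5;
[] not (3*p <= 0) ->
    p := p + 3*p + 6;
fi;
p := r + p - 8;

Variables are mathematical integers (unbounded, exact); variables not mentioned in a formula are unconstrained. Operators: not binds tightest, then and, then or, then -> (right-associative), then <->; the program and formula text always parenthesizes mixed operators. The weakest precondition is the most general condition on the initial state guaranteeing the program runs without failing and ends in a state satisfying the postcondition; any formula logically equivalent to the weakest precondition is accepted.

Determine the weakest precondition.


Working backward. After the program, the postcondition 2*r - 2*p - 1 = 9 and r - p + 2 < p must hold; in canonical form it is 2*r = 2*p + 10 and r < 2*p - 2.
Before p := r + p - 8: 2*p = 6 and 2*p + r > 18
Then branch requires 4*p + 2*r = -4 and 4*p + 3*r > 8; else branch requires 8*p = -6 and 8*p + r > 6.
Before the if: (3*p <= 0 -> (4*p + 2*r = -4 and 4*p + 3*r > 8)) and ((not (3*p <= 0)) -> (8*p = -6 and 8*p + r > 6))
Answer: WP = (3*p <= 0 -> (4*p + 2*r = -4 and 4*p + 3*r > 8)) and ((not (3*p <= 0)) -> (8*p = -6 and 8*p + r > 6))


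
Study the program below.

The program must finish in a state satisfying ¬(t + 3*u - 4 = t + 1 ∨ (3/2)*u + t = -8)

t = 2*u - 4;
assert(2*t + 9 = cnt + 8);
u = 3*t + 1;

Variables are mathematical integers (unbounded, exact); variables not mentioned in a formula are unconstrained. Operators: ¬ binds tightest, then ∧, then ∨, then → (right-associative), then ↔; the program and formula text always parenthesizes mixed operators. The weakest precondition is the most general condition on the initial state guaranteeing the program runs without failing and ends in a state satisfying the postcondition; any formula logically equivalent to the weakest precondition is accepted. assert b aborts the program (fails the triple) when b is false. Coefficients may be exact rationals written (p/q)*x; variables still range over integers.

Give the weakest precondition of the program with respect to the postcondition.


Working backward. After the program, the postcondition ¬(t + 3*u - 4 = t + 1 ∨ (3/2)*u + t = -8) must hold; in canonical form it is ¬(3*u = 5 ∨ t + (3/2)*u = -8).
Before u := 3*t + 1: ¬(9*t = 2 ∨ (11/2)*t = -19/2)
Before assert 2*t + 9 = cnt + 8: 2*t = cnt - 1 ∧ (¬(9*t = 2 ∨ (11/2)*t = -19/2))
Before t := 2*u - 4: 4*u = cnt + 7 ∧ (¬(18*u = 38 ∨ 11*u = 25/2))
Answer: WP = 4*u = cnt + 7 ∧ (¬(18*u = 38 ∨ 11*u = 25/2))


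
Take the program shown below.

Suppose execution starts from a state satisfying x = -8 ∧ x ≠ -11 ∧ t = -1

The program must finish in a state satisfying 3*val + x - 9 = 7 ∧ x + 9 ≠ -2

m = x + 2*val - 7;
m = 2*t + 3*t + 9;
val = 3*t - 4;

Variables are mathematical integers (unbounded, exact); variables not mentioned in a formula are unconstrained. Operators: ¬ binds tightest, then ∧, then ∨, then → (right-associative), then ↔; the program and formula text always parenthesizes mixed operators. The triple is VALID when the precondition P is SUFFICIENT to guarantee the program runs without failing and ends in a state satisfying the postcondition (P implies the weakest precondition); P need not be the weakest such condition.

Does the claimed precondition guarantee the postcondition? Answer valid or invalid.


Working backward. After the program, the postcondition 3*val + x - 9 = 7 ∧ x + 9 ≠ -2 must hold; in canonical form it is 3*val + x = 16 ∧ x ≠ -11.
Before val := 3*t - 4: 9*t + x = 28 ∧ x ≠ -11
Before m := 2*t + 3*t + 9: 9*t + x = 28 ∧ x ≠ -11
Before m := x + 2*val - 7: 9*t + x = 28 ∧ x ≠ -11
The weakest precondition is 9*t + x = 28 ∧ x ≠ -11.
Check whether x = -8 ∧ x ≠ -11 ∧ t = -1 implies it.
Countermodel: at the initial state t = -1, x = -8, the precondition holds but the weakest precondition fails.
Answer: invalid


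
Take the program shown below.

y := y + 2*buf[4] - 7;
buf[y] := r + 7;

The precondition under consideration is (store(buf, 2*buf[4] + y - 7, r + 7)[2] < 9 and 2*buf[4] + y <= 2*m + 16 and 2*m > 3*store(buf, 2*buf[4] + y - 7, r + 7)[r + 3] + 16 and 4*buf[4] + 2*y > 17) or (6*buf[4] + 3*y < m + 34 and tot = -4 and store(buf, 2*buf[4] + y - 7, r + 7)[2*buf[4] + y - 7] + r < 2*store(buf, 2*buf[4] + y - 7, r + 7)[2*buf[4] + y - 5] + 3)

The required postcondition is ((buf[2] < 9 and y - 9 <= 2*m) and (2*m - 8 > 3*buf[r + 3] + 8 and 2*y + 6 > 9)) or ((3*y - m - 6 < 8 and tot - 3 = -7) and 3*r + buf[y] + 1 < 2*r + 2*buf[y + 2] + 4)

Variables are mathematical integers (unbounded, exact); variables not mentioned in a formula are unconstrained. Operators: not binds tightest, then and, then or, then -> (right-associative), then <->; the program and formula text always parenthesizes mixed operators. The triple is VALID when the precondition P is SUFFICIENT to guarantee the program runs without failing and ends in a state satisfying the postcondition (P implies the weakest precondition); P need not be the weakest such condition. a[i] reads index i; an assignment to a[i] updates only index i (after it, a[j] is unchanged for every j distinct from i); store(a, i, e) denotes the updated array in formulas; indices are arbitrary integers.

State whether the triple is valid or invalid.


Working backward. After the program, the postcondition ((buf[2] < 9 and y - 9 <= 2*m) and (2*m - 8 > 3*buf[r + 3] + 8 and 2*y + 6 > 9)) or ((3*y - m - 6 < 8 and tot - 3 = -7) and 3*r + buf[y] + 1 < 2*r + 2*buf[y + 2] + 4) must hold; in canonical form it is (buf[2] < 9 and y <= 2*m + 9 and 2*m > 3*buf[r + 3] + 16 and 2*y > 3) or (3*y < m + 14 and tot = -4 and buf[y] + r < 2*buf[y + 2] + 3).
Before buf[y] := r + 7: (store(buf, y, r + 7)[2] < 9 and y <= 2*m + 9 and 2*m > 3*store(buf, y, r + 7)[r + 3] + 16 and 2*y > 3) or (3*y < m + 14 and tot = -4 and store(buf, y, r + 7)[y] + r < 2*store(buf, y, r + 7)[y + 2] + 3)
Before y := y + 2*buf[4] - 7: (store(buf, 2*buf[4] + y - 7, r + 7)[2] < 9 and 2*buf[4] + y <= 2*m + 16 and 2*m > 3*store(buf, 2*buf[4] + y - 7, r + 7)[r + 3] + 16 and 4*buf[4] + 2*y > 17) or (6*buf[4] + 3*y < m + 35 and tot = -4 and store(buf, 2*buf[4] + y - 7, r + 7)[2*buf[4] + y - 7] + r < 2*store(buf, 2*buf[4] + y - 7, r + 7)[2*buf[4] + y - 5] + 3)
The weakest precondition is (store(buf, 2*buf[4] + y - 7, r + 7)[2] < 9 and 2*buf[4] + y <= 2*m + 16 and 2*m > 3*store(buf, 2*buf[4] + y - 7, r + 7)[r + 3] + 16 and 4*buf[4] + 2*y > 17) or (6*buf[4] + 3*y < m + 35 and tot = -4 and store(buf, 2*buf[4] + y - 7, r + 7)[2*buf[4] + y - 7] + r < 2*store(buf, 2*buf[4] + y - 7, r + 7)[2*buf[4] + y - 5] + 3).
Check whether (store(buf, 2*buf[4] + y - 7, r + 7)[2] < 9 and 2*buf[4] + y <= 2*m + 16 and 2*m > 3*store(buf, 2*buf[4] + y - 7, r + 7)[r + 3] + 16 and 4*buf[4] + 2*y > 17) or (6*buf[4] + 3*y < m + 34 and tot = -4 and store(buf, 2*buf[4] + y - 7, r + 7)[2*buf[4] + y - 7] + r < 2*store(buf, 2*buf[4] + y - 7, r + 7)[2*buf[4] + y - 5] + 3) implies it.
Every state satisfying the precondition satisfies the weakest precondition: the implication holds.
Answer: valid
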